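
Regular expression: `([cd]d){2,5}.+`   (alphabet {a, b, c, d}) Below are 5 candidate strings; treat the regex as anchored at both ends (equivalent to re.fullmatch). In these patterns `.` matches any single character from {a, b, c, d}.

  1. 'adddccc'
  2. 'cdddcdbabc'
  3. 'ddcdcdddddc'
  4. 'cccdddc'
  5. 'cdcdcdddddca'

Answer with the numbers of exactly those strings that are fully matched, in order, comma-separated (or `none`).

2, 3, 5

1. 'adddccc' → no match
2. 'cdddcdbabc' → match
3. 'ddcdcdddddc' → match
4. 'cccdddc' → no match
5. 'cdcdcdddddca' → match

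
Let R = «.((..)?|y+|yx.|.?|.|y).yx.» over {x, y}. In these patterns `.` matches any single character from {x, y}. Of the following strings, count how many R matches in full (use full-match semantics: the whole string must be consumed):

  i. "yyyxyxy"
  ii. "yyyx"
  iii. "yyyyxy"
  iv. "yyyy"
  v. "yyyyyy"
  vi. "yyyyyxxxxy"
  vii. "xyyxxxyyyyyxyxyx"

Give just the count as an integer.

2

i. "yyyxyxy" → match
ii. "yyyx" → no match
iii. "yyyyxy" → match
iv. "yyyy" → no match
v. "yyyyyy" → no match
vi. "yyyyyxxxxy" → no match
vii → no match
Total matched: 2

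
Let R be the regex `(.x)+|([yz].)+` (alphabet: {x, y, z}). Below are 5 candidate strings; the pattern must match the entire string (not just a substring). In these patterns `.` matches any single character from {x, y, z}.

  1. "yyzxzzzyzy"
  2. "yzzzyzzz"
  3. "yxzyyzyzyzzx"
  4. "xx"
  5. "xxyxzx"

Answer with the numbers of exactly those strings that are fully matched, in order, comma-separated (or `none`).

1 → match
2 → match
3 → match
4 → match
5 → match

1, 2, 3, 4, 5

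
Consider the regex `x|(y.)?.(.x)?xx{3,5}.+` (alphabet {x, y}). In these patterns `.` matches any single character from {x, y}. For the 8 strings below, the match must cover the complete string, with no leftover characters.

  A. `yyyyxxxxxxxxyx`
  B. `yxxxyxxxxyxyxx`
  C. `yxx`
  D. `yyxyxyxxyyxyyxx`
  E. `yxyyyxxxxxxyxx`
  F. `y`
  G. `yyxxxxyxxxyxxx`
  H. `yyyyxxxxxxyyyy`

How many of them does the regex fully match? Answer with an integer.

2

A → match
B → no match
C → no match
D → no match
E → no match
F → no match
G → no match
H → match
Total matched: 2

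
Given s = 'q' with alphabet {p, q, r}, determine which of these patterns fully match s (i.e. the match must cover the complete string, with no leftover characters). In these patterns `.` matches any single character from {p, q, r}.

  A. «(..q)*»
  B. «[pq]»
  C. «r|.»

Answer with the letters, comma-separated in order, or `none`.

B, C

A → no match
B → match
C → match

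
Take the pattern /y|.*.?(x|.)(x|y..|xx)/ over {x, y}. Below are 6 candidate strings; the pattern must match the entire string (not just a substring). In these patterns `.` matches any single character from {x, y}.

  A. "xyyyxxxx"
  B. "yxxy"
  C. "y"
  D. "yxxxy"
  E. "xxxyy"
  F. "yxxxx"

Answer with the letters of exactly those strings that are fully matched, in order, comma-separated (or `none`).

A, C, F

A → match
B → no match
C → match
D → no match
E → no match
F → match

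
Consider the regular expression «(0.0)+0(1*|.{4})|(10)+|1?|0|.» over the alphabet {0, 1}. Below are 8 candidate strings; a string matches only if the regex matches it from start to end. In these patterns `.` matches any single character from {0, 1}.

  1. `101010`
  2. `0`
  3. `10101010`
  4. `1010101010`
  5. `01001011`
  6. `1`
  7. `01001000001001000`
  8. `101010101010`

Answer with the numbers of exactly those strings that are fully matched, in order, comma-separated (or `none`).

1, 2, 3, 4, 5, 6, 7, 8

1. `101010` → match
2. `0` → match
3. `10101010` → match
4. `1010101010` → match
5. `01001011` → match
6. `1` → match
7 → match
8. `101010101010` → match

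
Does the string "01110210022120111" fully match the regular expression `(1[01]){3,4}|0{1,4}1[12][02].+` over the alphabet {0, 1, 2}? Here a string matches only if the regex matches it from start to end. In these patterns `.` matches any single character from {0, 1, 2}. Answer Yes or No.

No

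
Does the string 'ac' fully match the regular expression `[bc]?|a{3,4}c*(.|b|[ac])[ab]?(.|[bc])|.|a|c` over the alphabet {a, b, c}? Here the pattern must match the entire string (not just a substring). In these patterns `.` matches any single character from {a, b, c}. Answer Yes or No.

No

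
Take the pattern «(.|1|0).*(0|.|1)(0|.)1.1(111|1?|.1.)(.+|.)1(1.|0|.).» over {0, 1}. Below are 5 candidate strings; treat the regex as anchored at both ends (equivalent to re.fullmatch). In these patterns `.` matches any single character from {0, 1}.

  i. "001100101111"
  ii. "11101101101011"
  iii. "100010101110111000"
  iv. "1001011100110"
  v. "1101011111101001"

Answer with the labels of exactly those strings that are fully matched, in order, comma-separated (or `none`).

iv

i → no match
ii → no match
iii → no match
iv → match
v → no match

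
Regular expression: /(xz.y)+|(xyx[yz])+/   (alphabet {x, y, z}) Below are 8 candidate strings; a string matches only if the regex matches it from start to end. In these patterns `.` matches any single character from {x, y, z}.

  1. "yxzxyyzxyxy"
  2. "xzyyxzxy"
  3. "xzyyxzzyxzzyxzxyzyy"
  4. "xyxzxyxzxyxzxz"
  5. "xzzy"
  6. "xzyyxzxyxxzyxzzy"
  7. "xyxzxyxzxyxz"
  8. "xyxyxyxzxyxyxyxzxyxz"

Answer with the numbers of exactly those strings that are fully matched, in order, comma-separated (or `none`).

1 → no match
2 → match
3 → no match
4 → no match
5 → match
6 → no match
7 → match
8 → match

2, 5, 7, 8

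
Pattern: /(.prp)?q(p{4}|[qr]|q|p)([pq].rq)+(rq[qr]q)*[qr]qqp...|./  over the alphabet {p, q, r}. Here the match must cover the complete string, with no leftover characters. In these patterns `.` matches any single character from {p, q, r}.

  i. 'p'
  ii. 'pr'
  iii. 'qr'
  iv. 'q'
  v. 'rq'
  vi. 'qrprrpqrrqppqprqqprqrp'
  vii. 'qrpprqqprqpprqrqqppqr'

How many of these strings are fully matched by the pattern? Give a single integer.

i → match
ii → no match
iii → no match
iv → match
v → no match
vi → no match
vii → match
Total matched: 3

3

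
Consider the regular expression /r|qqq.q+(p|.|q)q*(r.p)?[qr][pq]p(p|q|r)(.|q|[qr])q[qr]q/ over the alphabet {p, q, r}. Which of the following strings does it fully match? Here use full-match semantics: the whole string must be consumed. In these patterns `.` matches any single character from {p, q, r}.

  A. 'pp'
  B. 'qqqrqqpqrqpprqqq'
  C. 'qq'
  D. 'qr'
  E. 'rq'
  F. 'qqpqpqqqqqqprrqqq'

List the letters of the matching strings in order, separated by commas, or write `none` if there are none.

B

A. 'pp' → no match
B → match
C. 'qq' → no match
D. 'qr' → no match
E. 'rq' → no match
F → no match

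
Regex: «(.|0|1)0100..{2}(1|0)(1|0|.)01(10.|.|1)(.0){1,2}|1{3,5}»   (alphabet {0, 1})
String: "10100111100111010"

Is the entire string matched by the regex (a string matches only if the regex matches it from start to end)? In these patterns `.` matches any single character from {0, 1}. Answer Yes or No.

Yes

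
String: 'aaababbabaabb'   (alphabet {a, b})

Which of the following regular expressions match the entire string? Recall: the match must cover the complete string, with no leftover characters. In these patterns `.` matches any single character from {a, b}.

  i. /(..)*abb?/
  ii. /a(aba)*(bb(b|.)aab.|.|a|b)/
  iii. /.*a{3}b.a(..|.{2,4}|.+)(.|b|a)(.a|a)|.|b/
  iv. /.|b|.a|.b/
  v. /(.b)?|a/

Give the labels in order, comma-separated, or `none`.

i → match
ii → no match
iii → no match
iv → no match
v → no match

i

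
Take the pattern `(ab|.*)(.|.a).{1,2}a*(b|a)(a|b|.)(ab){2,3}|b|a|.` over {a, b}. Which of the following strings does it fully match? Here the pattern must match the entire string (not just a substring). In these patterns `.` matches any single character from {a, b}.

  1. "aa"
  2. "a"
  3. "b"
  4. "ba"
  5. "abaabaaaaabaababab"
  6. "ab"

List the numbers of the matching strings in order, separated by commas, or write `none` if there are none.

1. "aa" → no match
2. "a" → match
3. "b" → match
4. "ba" → no match
5 → match
6. "ab" → no match

2, 3, 5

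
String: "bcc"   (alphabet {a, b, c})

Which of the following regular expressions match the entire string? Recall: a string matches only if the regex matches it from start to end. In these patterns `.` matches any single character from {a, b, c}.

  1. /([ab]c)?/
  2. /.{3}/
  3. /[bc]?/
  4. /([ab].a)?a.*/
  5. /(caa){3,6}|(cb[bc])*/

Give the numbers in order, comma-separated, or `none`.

2

1 → no match
2 → match
3 → no match
4 → no match
5 → no match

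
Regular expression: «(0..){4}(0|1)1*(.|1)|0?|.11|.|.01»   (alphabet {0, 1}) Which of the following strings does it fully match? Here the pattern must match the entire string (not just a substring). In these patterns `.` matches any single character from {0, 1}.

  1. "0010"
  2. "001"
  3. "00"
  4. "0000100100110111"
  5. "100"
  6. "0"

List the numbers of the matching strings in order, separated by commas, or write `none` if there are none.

2, 4, 6

1 → no match
2 → match
3 → no match
4 → match
5 → no match
6 → match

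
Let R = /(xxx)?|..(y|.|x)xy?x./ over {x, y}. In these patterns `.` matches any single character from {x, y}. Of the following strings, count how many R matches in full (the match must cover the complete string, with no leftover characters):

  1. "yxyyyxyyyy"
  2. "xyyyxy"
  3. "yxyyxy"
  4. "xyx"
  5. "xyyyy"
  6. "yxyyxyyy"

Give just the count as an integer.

1 → no match
2 → no match
3 → no match
4 → no match
5 → no match
6 → no match
Total matched: 0

0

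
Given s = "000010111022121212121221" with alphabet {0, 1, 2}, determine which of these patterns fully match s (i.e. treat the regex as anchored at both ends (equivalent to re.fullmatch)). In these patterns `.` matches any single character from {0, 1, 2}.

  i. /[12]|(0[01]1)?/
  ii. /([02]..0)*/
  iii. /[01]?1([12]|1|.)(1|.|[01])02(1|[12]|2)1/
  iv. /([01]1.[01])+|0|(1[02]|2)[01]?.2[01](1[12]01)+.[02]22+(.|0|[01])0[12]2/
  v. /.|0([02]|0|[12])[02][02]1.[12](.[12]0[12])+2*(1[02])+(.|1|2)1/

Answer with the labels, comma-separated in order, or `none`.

v

i → no match
ii → no match
iii → no match
iv → no match
v → match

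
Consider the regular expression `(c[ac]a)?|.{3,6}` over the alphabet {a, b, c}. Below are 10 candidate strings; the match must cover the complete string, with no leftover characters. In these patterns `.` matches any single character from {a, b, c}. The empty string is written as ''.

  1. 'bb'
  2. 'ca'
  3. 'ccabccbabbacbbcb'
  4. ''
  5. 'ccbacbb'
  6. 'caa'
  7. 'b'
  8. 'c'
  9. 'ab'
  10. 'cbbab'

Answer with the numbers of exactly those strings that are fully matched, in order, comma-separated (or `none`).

1 → no match
2 → no match
3 → no match
4 → match
5 → no match
6 → match
7 → no match
8 → no match
9 → no match
10 → match

4, 6, 10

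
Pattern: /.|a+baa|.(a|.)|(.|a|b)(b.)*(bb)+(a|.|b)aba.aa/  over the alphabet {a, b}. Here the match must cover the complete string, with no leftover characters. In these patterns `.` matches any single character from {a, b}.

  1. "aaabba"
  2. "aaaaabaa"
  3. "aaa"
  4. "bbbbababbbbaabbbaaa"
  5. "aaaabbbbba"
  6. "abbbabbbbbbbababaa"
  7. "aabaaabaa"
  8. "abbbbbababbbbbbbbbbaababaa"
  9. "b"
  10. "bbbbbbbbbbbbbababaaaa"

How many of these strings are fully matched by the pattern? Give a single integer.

1 → no match
2 → match
3 → no match
4 → no match
5 → no match
6 → match
7 → no match
8 → match
9 → match
10 → no match
Total matched: 4

4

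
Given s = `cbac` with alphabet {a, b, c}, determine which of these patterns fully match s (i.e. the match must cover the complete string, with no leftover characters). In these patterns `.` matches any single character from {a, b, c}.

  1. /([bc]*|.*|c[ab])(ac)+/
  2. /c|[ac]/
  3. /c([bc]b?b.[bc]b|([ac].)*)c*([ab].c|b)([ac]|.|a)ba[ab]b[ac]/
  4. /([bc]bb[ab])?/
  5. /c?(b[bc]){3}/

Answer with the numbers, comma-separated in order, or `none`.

1 → match
2 → no match
3 → no match
4 → no match
5 → no match

1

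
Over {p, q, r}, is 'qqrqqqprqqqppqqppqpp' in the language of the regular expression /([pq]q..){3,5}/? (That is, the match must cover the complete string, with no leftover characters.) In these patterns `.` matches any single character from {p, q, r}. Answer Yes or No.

Yes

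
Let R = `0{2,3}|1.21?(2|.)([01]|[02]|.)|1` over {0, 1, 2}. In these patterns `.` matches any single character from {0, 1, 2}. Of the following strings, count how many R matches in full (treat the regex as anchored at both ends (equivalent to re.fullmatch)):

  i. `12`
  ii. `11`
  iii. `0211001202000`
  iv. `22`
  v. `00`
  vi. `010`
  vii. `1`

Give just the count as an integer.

2

i → no match
ii → no match
iii → no match
iv → no match
v → match
vi → no match
vii → match
Total matched: 2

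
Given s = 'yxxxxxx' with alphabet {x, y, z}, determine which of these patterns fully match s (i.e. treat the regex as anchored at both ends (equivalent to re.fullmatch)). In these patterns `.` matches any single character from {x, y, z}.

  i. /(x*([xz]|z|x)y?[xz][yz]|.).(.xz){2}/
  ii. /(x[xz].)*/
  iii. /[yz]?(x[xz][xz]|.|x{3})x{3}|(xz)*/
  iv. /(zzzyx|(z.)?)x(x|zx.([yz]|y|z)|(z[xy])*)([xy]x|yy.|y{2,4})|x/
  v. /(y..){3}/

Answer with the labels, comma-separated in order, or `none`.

i → no match — must end with 'xz'
ii → no match
iii → match
iv → no match
v → no match

iii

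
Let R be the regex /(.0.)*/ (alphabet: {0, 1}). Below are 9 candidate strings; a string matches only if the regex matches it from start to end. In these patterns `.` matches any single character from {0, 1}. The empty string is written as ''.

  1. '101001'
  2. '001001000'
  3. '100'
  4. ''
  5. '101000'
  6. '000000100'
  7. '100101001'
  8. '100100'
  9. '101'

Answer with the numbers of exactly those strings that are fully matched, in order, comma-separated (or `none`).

1, 2, 3, 4, 5, 6, 7, 8, 9

1 → match
2 → match
3 → match
4 → match
5 → match
6 → match
7 → match
8 → match
9 → match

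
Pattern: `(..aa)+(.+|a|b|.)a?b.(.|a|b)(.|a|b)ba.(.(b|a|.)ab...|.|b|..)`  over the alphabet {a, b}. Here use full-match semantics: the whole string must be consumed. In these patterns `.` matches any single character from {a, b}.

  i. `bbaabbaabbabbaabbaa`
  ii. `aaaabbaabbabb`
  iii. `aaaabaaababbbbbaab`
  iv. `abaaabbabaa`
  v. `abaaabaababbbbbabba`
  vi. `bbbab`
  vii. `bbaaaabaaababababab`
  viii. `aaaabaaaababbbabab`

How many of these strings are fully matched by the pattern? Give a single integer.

i → match
ii → match
iii → match
iv → no match
v → match
vi → no match
vii → match
viii → match
Total matched: 6

6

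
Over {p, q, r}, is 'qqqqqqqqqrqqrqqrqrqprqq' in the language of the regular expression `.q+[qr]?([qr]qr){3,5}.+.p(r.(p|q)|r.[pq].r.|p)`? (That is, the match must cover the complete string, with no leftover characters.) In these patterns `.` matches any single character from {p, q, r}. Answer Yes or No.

Yes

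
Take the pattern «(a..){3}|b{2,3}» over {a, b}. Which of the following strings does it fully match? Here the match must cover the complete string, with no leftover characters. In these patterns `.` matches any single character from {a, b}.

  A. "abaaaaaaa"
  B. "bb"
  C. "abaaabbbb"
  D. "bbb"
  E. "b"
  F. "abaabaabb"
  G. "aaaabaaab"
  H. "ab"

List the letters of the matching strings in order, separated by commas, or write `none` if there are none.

A, B, D, F, G

A → match
B → match
C → no match
D → match
E → no match
F → match
G → match
H → no match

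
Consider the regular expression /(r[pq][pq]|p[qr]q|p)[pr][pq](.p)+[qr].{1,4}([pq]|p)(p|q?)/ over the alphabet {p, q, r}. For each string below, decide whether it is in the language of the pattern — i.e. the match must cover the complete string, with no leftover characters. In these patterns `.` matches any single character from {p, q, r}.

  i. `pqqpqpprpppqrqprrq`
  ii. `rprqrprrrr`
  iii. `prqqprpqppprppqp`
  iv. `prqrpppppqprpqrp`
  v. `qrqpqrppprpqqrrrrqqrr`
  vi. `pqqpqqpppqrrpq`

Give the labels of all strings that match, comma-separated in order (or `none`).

iii, iv, vi

i → no match
ii → no match
iii → match
iv → match
v → no match
vi → match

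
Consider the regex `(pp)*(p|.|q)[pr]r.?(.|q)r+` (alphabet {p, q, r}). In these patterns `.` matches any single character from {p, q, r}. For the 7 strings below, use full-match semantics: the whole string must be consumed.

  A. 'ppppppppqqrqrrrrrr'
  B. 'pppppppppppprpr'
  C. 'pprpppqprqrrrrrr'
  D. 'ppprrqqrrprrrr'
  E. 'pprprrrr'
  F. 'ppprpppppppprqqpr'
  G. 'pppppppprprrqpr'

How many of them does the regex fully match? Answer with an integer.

2

A → no match
B → match
C → no match
D → no match
E. 'pprprrrr' → match
F → no match
G → no match
Total matched: 2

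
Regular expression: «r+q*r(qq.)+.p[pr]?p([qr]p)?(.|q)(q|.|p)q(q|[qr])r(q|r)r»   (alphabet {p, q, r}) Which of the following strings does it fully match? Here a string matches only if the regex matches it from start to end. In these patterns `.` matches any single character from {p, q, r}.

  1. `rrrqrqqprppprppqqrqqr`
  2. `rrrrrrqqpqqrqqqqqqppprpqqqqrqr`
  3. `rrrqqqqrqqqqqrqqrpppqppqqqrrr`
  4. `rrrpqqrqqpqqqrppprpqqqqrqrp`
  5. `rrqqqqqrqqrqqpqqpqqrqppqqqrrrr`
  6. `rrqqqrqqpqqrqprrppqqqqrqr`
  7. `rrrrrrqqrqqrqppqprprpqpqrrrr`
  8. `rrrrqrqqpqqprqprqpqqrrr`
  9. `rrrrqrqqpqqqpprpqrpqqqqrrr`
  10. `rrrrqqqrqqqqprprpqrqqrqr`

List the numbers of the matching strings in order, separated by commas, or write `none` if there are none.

1 → no match
2 → match
3 → match
4 → no match — must end with `r`
5 → match
6 → no match
7 → no match
8 → no match
9 → no match
10 → match

2, 3, 5, 10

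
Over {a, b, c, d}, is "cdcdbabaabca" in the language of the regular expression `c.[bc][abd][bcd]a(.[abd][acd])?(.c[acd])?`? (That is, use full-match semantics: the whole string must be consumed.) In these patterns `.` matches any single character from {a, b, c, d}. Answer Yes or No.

Yes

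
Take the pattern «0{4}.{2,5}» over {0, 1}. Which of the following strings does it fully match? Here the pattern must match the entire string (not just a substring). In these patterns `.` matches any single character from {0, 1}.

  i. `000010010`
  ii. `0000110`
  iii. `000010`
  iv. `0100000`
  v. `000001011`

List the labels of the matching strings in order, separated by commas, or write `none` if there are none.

i, ii, iii, v

i → match
ii → match
iii → match
iv → no match
v → match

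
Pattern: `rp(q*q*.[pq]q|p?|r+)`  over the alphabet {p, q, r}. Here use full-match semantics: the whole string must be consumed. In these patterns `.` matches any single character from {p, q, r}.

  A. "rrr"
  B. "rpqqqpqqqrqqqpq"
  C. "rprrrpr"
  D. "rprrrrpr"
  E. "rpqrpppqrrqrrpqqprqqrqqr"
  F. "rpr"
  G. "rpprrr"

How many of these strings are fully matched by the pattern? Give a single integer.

A → no match — must start with "rp"
B → no match
C → no match
D → no match
E → no match
F → match
G → no match
Total matched: 1

1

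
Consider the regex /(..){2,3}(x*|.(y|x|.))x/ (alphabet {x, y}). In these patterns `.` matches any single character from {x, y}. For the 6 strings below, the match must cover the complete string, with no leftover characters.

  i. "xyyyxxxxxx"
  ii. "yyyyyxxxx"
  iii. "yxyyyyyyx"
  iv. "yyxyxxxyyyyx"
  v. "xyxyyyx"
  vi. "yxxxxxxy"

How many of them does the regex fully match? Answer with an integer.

4

i → match
ii → match
iii → match
iv → no match
v → match
vi → no match — must end with "x"
Total matched: 4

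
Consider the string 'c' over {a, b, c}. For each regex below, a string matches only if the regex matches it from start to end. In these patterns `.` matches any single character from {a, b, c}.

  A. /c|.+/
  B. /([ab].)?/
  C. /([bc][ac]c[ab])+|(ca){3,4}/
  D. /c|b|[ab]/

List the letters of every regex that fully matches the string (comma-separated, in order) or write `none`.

A → match
B → no match
C → no match
D → match

A, D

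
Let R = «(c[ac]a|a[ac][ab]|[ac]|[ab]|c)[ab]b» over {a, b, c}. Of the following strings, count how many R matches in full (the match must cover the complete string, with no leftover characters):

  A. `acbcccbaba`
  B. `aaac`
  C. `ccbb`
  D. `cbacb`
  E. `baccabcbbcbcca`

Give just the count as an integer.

0

A → no match — must end with `b`
B → no match — must end with `b`
C → no match
D → no match
E → no match — must end with `b`
Total matched: 0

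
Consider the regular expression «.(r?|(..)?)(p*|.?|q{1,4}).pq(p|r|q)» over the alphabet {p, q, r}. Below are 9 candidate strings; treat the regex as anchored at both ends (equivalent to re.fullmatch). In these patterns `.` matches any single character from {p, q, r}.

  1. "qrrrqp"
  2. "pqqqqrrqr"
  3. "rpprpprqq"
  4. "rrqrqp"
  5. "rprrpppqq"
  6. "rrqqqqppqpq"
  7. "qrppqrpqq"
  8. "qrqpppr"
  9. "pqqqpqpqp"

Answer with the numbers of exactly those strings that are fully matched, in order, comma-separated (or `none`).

none

1 → no match
2 → no match
3 → no match
4 → no match
5 → no match
6 → no match
7 → no match
8 → no match
9 → no match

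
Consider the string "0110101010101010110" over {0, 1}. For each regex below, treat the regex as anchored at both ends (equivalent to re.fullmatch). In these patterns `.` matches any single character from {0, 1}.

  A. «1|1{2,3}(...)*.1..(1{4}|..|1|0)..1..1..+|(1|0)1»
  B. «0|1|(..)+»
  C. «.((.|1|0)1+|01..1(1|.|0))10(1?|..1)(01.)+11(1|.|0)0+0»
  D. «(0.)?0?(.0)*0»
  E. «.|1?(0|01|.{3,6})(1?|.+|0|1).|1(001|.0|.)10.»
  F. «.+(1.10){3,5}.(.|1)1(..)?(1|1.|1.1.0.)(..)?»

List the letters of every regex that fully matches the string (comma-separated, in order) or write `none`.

A → no match
B → no match
C → no match — must end with "00"
D → no match
E → match
F → match

E, F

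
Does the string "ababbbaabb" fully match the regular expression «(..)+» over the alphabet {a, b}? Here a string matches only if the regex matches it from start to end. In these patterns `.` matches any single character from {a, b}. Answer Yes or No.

Yes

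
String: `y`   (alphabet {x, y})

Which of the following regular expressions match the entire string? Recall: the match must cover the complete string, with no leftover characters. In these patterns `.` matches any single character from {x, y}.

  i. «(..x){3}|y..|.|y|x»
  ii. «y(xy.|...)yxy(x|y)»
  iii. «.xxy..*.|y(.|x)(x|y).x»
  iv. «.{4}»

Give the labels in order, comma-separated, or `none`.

i → match
ii → no match
iii → no match
iv → no match

i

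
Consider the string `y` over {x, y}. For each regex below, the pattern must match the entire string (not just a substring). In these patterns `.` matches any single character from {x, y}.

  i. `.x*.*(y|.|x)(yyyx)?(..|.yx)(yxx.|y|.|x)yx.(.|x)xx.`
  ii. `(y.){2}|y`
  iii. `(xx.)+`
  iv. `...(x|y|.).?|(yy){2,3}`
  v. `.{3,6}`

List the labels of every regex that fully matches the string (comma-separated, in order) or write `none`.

i → no match
ii → match
iii → no match — must start with `xx`
iv → no match
v → no match

ii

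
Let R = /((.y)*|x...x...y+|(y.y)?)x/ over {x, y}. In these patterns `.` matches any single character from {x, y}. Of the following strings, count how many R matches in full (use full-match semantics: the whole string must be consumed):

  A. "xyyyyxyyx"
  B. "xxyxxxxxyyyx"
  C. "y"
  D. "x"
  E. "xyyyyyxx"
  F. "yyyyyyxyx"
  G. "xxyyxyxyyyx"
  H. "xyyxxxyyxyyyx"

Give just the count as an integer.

A → no match
B → match
C → no match — must end with "x"
D → match
E → no match
F → match
G → match
H → no match
Total matched: 4

4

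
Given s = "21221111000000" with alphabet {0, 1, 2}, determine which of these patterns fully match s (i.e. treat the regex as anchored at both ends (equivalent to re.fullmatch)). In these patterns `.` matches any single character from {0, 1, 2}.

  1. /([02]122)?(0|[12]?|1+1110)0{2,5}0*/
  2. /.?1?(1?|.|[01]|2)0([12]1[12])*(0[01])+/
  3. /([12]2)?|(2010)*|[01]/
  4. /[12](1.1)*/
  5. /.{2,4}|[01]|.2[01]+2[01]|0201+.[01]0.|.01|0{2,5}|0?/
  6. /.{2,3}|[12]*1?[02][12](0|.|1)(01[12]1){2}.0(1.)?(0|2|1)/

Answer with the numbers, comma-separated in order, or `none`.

1

1 → match
2 → no match
3 → no match
4 → no match
5 → no match
6 → no match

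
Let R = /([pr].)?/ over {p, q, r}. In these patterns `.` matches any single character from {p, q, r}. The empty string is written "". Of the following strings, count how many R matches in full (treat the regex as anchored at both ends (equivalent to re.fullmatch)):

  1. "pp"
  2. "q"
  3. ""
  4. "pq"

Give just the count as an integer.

1 → match
2 → no match
3 → match
4 → match
Total matched: 3

3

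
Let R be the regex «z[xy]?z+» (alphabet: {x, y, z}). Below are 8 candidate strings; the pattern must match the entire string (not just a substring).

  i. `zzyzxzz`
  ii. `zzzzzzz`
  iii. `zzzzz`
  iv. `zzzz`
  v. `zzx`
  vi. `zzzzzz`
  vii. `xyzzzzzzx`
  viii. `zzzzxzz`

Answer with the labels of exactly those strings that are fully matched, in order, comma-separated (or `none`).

ii, iii, iv, vi

i → no match
ii → match
iii → match
iv → match
v → no match — must end with `z`
vi → match
vii → no match — must start with `z`
viii → no match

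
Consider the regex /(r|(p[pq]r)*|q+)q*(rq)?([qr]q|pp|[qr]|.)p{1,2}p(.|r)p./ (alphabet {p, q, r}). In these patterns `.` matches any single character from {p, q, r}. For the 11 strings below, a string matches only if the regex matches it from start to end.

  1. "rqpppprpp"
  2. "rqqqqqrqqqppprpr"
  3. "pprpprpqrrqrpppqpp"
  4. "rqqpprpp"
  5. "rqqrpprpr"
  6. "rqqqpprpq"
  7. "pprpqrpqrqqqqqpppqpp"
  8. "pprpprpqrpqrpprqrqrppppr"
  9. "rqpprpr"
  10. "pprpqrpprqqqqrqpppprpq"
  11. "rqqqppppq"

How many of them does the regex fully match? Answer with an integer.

11

1 → match
2 → match
3 → match
4 → match
5 → match
6 → match
7 → match
8 → match
9 → match
10 → match
11 → match
Total matched: 11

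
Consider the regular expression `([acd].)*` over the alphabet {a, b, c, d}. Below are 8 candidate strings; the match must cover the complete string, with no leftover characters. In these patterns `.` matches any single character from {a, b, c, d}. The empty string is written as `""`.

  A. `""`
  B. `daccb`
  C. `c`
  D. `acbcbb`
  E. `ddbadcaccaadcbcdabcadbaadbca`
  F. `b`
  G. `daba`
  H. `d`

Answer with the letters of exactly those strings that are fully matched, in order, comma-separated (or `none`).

A → match
B → no match
C → no match
D → no match
E → no match
F → no match
G → no match
H → no match

A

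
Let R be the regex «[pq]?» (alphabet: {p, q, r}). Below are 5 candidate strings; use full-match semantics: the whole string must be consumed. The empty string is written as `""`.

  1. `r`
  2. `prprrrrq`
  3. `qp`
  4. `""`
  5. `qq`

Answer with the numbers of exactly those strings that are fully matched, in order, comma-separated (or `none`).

4

1 → no match
2 → no match
3 → no match
4 → match
5 → no match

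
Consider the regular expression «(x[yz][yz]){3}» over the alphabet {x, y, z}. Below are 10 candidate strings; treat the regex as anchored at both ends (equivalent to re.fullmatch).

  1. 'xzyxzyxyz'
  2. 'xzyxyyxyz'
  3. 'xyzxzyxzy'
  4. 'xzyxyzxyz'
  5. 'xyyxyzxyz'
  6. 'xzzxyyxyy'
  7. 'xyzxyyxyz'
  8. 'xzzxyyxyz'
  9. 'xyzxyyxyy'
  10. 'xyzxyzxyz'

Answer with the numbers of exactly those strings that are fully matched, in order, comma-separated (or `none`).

1, 2, 3, 4, 5, 6, 7, 8, 9, 10

1 → match
2 → match
3 → match
4 → match
5 → match
6 → match
7 → match
8 → match
9 → match
10 → match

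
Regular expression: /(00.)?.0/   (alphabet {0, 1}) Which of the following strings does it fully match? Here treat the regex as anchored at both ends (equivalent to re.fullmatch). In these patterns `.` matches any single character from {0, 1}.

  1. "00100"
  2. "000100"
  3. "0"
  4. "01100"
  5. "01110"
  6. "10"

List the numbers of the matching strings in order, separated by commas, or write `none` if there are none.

1. "00100" → match
2. "000100" → no match
3. "0" → no match
4. "01100" → no match
5. "01110" → no match
6. "10" → match

1, 6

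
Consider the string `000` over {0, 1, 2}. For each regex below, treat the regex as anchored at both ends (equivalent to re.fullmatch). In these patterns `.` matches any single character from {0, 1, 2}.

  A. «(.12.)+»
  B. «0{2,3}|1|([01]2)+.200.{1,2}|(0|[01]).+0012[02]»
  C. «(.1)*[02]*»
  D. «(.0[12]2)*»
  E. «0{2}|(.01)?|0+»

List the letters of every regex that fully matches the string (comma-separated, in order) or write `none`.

B, C, E

A → no match
B → match
C → match
D → no match
E → match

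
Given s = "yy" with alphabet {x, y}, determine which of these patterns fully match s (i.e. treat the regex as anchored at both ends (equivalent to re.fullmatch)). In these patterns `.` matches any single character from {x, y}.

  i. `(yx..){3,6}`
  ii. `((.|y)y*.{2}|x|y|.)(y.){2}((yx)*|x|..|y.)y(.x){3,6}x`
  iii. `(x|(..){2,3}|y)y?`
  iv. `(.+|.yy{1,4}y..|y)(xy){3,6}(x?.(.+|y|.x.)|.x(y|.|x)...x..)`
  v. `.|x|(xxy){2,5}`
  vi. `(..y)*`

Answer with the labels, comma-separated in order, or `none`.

i → no match — must start with "yx"
ii → no match — must end with "xx"
iii → match
iv → no match
v → no match
vi → no match

iii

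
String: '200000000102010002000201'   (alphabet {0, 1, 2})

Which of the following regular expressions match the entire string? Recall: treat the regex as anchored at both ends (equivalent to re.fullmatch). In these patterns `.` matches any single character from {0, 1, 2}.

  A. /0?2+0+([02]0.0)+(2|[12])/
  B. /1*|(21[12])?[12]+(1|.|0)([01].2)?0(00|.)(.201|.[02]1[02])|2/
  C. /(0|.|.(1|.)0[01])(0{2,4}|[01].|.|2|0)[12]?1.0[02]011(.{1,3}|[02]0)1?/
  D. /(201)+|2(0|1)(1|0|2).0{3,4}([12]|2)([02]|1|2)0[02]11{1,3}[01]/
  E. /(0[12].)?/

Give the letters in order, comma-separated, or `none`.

A → match
B → no match
C → no match
D → no match
E → no match

A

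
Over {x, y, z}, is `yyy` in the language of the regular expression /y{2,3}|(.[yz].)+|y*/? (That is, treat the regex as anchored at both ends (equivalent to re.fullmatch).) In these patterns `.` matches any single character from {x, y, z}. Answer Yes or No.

Yes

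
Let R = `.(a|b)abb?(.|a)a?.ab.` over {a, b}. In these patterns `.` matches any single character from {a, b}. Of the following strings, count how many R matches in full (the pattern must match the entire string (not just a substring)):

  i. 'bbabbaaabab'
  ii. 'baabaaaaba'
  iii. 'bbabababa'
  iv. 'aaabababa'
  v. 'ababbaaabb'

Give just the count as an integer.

4

i → no match
ii → match
iii → match
iv → match
v → match
Total matched: 4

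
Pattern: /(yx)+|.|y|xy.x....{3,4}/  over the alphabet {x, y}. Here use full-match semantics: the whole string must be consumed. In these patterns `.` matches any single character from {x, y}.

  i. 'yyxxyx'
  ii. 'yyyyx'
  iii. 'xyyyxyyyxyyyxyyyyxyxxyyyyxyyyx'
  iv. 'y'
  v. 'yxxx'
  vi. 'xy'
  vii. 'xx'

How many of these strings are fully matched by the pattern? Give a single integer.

i → no match
ii → no match
iii → no match
iv → match
v → no match
vi → no match
vii → no match
Total matched: 1

1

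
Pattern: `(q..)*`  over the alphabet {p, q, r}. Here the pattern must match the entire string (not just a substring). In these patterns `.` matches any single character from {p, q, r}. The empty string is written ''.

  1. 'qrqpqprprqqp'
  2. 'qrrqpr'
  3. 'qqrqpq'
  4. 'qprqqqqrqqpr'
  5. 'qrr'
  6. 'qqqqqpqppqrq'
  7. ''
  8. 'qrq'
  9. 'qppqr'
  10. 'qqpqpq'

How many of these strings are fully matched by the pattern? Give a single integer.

8

1 → no match
2 → match
3 → match
4 → match
5 → match
6 → match
7 → match
8 → match
9 → no match
10 → match
Total matched: 8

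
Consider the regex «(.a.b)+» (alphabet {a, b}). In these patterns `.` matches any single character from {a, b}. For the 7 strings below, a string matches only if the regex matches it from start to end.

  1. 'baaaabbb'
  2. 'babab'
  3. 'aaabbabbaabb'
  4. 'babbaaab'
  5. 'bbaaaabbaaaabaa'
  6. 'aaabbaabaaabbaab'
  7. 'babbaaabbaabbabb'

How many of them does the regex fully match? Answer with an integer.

1 → no match
2 → no match
3 → match
4 → match
5 → no match — must end with 'b'
6 → match
7 → match
Total matched: 4

4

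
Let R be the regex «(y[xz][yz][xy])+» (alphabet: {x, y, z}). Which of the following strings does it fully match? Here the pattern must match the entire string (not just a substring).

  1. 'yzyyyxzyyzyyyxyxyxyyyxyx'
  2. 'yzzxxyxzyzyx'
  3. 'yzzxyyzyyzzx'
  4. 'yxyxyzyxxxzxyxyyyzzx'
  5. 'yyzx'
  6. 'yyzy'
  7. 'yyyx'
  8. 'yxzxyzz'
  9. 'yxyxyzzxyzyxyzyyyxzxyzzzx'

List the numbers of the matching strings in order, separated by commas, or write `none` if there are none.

1 → match
2 → no match
3 → no match
4 → no match
5 → no match
6 → no match
7 → no match
8 → no match
9 → no match

1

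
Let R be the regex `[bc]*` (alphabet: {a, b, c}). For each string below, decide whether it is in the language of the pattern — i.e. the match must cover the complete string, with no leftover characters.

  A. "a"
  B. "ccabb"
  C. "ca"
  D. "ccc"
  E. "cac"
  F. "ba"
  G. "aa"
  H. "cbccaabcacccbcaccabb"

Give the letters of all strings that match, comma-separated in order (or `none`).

A → no match
B → no match
C → no match
D → match
E → no match
F → no match
G → no match
H → no match

D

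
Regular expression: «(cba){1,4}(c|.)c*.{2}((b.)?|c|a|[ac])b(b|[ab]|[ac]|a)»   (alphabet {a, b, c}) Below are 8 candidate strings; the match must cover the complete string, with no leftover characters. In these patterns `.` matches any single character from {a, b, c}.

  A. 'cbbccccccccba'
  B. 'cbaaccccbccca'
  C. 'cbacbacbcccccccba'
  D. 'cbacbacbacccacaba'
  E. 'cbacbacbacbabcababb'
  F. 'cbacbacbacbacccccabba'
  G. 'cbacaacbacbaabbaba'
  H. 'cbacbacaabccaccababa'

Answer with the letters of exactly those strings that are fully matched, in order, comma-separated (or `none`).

D, E, F

A → no match — must start with 'cba'
B → no match
C → no match
D → match
E → match
F → match
G → no match
H → no match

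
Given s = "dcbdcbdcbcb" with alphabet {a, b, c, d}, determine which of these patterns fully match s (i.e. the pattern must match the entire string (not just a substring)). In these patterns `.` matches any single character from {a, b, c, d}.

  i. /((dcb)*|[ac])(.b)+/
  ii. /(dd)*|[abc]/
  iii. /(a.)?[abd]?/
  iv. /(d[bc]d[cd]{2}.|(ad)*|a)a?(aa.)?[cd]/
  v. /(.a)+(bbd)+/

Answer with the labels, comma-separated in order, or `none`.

i → match
ii → no match
iii → no match
iv → no match
v → no match — must end with "bbd"

i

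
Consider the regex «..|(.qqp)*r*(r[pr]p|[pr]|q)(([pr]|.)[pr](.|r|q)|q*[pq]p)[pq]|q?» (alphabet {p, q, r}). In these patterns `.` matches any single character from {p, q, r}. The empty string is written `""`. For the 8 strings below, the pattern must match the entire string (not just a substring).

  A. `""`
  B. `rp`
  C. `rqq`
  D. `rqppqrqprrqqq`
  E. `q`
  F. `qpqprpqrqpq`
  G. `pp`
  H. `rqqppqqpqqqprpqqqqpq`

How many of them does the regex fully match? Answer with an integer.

5

A. `""` → match
B. `rp` → match
C. `rqq` → no match
D → no match
E. `q` → match
F. `qpqprpqrqpq` → no match
G. `pp` → match
H → match
Total matched: 5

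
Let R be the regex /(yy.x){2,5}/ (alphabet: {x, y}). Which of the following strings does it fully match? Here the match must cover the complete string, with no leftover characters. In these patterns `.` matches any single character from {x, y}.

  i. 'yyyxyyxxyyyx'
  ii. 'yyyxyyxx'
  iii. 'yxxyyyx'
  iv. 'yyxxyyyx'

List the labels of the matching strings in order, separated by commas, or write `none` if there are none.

i → match
ii → match
iii → no match — must start with 'yy'
iv → match

i, ii, iv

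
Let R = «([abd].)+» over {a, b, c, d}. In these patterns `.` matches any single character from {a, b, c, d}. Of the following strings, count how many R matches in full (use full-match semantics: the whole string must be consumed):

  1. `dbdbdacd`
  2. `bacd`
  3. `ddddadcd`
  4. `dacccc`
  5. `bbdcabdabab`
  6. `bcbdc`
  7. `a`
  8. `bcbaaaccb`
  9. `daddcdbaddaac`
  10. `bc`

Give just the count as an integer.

1

1 → no match
2 → no match
3 → no match
4 → no match
5 → no match
6 → no match
7 → no match
8 → no match
9 → no match
10 → match
Total matched: 1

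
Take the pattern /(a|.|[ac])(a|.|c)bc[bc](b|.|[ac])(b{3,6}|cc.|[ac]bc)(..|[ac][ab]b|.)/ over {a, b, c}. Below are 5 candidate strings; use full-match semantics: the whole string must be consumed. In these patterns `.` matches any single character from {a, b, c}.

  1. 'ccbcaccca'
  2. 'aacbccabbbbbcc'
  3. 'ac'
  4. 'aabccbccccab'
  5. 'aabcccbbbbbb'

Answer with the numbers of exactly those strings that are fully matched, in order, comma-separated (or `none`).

1 → no match
2 → no match
3 → no match
4 → match
5 → match

4, 5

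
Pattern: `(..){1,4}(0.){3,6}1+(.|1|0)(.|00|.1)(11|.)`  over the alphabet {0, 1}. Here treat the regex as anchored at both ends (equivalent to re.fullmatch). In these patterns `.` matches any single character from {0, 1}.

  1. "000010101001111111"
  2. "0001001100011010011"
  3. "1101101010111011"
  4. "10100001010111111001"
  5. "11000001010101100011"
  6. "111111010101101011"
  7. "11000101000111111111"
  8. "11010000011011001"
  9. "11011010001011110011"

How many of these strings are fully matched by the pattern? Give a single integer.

3

1 → no match
2 → no match
3 → no match
4 → match
5 → match
6 → no match
7 → match
8 → no match
9 → no match
Total matched: 3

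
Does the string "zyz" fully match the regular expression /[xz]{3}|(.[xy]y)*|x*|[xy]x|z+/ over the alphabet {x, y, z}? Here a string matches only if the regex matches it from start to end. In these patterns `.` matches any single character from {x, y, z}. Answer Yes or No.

No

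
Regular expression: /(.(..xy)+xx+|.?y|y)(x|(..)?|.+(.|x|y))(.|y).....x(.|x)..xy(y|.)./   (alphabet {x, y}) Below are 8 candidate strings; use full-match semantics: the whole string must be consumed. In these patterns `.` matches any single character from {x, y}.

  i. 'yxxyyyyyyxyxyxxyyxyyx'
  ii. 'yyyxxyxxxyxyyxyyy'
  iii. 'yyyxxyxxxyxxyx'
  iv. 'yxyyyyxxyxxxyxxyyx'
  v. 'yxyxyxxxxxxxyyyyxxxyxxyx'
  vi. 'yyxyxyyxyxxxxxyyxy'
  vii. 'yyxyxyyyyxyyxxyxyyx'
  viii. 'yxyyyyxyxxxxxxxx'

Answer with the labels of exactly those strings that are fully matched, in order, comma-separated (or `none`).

i, iv

i → match
ii → no match
iii → no match
iv → match
v → no match
vi → no match
vii → no match
viii → no match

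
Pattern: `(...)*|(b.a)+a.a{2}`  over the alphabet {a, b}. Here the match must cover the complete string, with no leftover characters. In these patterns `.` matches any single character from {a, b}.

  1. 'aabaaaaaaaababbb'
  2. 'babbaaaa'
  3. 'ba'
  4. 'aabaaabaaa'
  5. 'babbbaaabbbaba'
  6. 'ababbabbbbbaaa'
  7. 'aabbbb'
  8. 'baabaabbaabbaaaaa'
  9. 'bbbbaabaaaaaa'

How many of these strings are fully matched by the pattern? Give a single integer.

1

1 → no match
2 → no match
3 → no match
4 → no match
5 → no match
6 → no match
7 → match
8 → no match
9 → no match
Total matched: 1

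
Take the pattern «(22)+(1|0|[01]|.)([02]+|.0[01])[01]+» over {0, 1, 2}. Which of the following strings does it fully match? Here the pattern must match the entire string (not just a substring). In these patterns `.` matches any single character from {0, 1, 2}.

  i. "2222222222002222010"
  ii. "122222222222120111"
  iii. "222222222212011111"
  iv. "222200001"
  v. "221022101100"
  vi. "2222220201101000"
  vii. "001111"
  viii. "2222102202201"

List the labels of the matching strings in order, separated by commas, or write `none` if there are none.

i → match
ii → no match — must start with "22"
iii → match
iv → match
v → match
vi → match
vii → no match — must start with "22"
viii → match

i, iii, iv, v, vi, viii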